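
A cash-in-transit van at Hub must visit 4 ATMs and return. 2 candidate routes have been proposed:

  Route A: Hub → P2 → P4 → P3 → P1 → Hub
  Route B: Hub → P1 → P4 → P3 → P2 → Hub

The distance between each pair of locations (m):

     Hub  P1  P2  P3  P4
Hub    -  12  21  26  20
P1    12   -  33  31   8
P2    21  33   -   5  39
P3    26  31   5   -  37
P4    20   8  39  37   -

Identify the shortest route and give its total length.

Shortest is Route B, total 83 m.

Route A: 21 + 39 + 37 + 31 + 12 = 140
Route B: 12 + 8 + 37 + 5 + 21 = 83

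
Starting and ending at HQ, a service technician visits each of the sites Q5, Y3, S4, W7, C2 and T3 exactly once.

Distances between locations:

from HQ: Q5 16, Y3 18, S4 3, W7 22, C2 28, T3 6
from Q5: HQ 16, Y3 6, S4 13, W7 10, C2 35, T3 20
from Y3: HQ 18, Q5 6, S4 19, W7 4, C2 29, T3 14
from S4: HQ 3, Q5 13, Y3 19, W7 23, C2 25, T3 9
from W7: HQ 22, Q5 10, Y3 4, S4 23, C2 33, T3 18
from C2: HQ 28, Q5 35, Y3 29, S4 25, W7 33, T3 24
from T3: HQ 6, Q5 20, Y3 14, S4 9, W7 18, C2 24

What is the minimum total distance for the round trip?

There are 360 distinct closed tours to check (reversals are equivalent).
HQ - Q5 - Y3 - S4 - W7 - C2 - T3 - HQ: 16+6+19+23+33+24+6 = 127
HQ - Q5 - Y3 - S4 - W7 - T3 - C2 - HQ: 16+6+19+23+18+24+28 = 134
HQ - Q5 - Y3 - S4 - C2 - W7 - T3 - HQ: 16+6+19+25+33+18+6 = 123
HQ - Q5 - Y3 - S4 - C2 - T3 - W7 - HQ: 16+6+19+25+24+18+22 = 130
HQ - Q5 - Y3 - S4 - T3 - W7 - C2 - HQ: 16+6+19+9+18+33+28 = 129
HQ - Q5 - Y3 - S4 - T3 - C2 - W7 - HQ: 16+6+19+9+24+33+22 = 129
HQ - Q5 - Y3 - W7 - S4 - C2 - T3 - HQ: 16+6+4+23+25+24+6 = 104
HQ - Q5 - Y3 - W7 - S4 - T3 - C2 - HQ: 16+6+4+23+9+24+28 = 110
… (352 more)
HQ - S4 - Q5 - Y3 - W7 - C2 - T3 - HQ: 3+13+6+4+33+24+6 = 89  ← best
The minimum is 89.
One optimal route: HQ → S4 → Q5 → Y3 → W7 → C2 → T3 → HQ (or its reverse).

Shortest round trip = 89.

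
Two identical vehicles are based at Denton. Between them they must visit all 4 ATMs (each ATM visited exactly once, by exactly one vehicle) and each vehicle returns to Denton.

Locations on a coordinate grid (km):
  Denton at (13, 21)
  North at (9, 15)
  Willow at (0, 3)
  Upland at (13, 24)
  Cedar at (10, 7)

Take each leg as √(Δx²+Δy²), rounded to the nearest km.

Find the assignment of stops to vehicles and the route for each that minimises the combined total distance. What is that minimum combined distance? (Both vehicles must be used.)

Try each way of splitting the stops between the two vehicles (each non-empty) and, for each split, find the best tour for each vehicle:
  {North} + {Willow, Upland, Cedar}: 14 + 53 = 67
  {Willow} + {North, Upland, Cedar}: 44 + 35 = 79
  {North, Willow} + {Upland, Cedar}: 44 + 34 = 78
  {Upland} + {North, Willow, Cedar}: 6 + 47 = 53
  {North, Upland} + {Willow, Cedar}: 20 + 47 = 67
  {Willow, Upland} + {North, Cedar}: 50 + 29 = 79
  … (7 splits in total)
Best: vehicle 1 Denton → Upland → Denton = 6; vehicle 2 Denton → North → Willow → Cedar → Denton = 47; combined 53.

53 km — the smallest possible combined total.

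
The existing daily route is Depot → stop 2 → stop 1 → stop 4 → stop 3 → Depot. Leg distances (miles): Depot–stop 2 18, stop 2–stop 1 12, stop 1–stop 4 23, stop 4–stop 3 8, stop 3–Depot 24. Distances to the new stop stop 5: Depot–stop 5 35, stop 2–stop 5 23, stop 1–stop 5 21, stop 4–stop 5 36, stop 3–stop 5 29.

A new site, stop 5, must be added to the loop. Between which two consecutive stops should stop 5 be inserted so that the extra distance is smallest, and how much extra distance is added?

Insertion cost between consecutive stops i–j is d(i,stop 5) + d(stop 5,j) − d(i,j):
  between Depot and stop 2: 35 + 23 − 18 = 40
  between stop 2 and stop 1: 23 + 21 − 12 = 32
  between stop 1 and stop 4: 21 + 36 − 23 = 34
  between stop 4 and stop 3: 36 + 29 − 8 = 57
  between stop 3 and Depot: 29 + 35 − 24 = 40
Cheapest insertion is between stop 2 and stop 1, adding 32.
New total = 85 + 32 = 117.

Adding 32 miles by placing stop 5 on the stop 2–stop 1 leg.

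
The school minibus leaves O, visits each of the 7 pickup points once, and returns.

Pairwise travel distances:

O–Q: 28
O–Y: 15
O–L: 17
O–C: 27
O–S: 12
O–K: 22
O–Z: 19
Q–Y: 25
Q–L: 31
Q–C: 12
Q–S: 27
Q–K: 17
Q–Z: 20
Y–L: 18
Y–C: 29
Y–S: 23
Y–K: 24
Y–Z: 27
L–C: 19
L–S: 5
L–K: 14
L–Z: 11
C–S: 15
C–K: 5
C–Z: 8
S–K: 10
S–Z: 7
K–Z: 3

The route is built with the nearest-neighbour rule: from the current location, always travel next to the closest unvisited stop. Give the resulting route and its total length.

At O the remaining stops are S 12, Y 15, L 17, Z 19, K 22, C 27, Q 28; go to S.
At S the remaining stops are L 5, Z 7, K 10, C 15, Y 23, Q 27; go to L.
At L the remaining stops are Z 11, K 14, Y 18, C 19, Q 31; go to Z.
At Z the remaining stops are K 3, C 8, Q 20, Y 27; go to K.
At K the remaining stops are C 5, Q 17, Y 24; go to C.
At C the remaining stops are Q 12, Y 29; go to Q.
At Q the remaining stops are Y 25; go to Y.
Return Y→O: 15.
Total = 12 + 5 + 11 + 3 + 5 + 12 + 25 + 15 = 88.

Nearest-neighbour total = 88; route O → S → L → Z → K → C → Q → Y → O.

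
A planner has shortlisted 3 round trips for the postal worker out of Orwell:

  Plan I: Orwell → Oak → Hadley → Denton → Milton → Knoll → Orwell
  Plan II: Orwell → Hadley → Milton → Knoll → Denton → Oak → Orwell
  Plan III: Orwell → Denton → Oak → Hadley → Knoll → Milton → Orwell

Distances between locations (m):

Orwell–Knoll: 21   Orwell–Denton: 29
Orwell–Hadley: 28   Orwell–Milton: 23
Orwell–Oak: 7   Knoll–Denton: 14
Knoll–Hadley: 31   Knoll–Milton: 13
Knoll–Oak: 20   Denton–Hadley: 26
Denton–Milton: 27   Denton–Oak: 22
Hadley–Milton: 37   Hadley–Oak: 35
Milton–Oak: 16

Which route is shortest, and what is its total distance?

Shortest is Plan II, total 121 m.

Plan I: 7 + 35 + 26 + 27 + 13 + 21 = 129
Plan II: 28 + 37 + 13 + 14 + 22 + 7 = 121
Plan III: 29 + 22 + 35 + 31 + 13 + 23 = 153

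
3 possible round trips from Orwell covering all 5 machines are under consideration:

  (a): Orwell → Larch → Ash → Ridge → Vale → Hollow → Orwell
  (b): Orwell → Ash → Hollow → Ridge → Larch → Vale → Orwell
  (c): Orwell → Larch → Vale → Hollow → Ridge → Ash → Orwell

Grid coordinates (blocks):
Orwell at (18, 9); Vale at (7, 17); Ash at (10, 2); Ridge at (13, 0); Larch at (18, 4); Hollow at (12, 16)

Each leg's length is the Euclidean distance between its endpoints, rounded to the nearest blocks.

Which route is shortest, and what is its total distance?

Shortest is (a), total 49 blocks.

(a): 5 + 8 + 4 + 18 + 5 + 9 = 49
(b): 11 + 14 + 16 + 6 + 17 + 14 = 78
(c): 5 + 17 + 5 + 16 + 4 + 11 = 58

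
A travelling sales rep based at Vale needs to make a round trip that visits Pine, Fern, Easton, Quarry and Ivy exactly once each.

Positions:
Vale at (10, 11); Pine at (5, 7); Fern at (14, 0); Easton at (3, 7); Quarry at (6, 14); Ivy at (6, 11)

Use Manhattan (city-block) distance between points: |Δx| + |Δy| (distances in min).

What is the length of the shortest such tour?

With 5 stops there are 5!/2 = 60 distinct round trips (a route and its reverse cost the same).
Vale→Pine→Fern→Easton→Quarry→Ivy→Vale: 9+16+18+10+3+4 = 60
Vale→Pine→Fern→Easton→Ivy→Quarry→Vale: 9+16+18+7+3+7 = 60
Vale→Pine→Fern→Quarry→Easton→Ivy→Vale: 9+16+22+10+7+4 = 68
Vale→Pine→Fern→Quarry→Ivy→Easton→Vale: 9+16+22+3+7+11 = 68
Vale→Pine→Fern→Ivy→Easton→Quarry→Vale: 9+16+19+7+10+7 = 68
Vale→Pine→Fern→Ivy→Quarry→Easton→Vale: 9+16+19+3+10+11 = 68
Vale→Pine→Easton→Fern→Quarry→Ivy→Vale: 9+2+18+22+3+4 = 58
Vale→Pine→Easton→Fern→Ivy→Quarry→Vale: 9+2+18+19+3+7 = 58
Vale→Pine→Easton→Quarry→Fern→Ivy→Vale: 9+2+10+22+19+4 = 66
Vale→Pine→Easton→Quarry→Ivy→Fern→Vale: 9+2+10+3+19+15 = 58
Vale→Pine→Easton→Ivy→Fern→Quarry→Vale: 9+2+7+19+22+7 = 66
Vale→Pine→Easton→Ivy→Quarry→Fern→Vale: 9+2+7+3+22+15 = 58
Vale→Pine→Quarry→Fern→Easton→Ivy→Vale: 9+8+22+18+7+4 = 68
Vale→Pine→Quarry→Fern→Ivy→Easton→Vale: 9+8+22+19+7+11 = 76
… (46 more)
Vale→Fern→Pine→Easton→Quarry→Ivy→Vale: 15+16+2+10+3+4 = 50  ← best
The minimum is 50.
One optimal route: Vale → Fern → Pine → Easton → Quarry → Ivy → Vale (or its reverse).

50 min — the shortest possible round trip.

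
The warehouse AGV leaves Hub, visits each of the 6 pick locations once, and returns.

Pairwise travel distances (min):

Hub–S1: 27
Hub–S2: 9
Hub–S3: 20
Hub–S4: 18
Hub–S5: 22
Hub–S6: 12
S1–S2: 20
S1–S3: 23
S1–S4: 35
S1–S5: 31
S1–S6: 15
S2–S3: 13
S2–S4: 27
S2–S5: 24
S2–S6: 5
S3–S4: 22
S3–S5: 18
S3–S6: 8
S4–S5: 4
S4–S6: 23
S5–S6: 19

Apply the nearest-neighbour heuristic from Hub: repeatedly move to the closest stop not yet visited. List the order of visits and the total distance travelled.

106 min along Hub → S2 → S6 → S3 → S5 → S4 → S1 → Hub.

Hub → [S2:9 / S6:12 / S4:18 / S3:20 / S5:22 / S1:27] → S2 (9)
S2 → [S6:5 / S3:13 / S1:20 / S5:24 / S4:27] → S6 (5)
S6 → [S3:8 / S1:15 / S5:19 / S4:23] → S3 (8)
S3 → [S5:18 / S4:22 / S1:23] → S5 (18)
S5 → [S4:4 / S1:31] → S4 (4)
S4 → [S1:35] → S1 (35)
Return S1→Hub: 27.
Total = 9 + 5 + 8 + 18 + 4 + 35 + 27 = 106.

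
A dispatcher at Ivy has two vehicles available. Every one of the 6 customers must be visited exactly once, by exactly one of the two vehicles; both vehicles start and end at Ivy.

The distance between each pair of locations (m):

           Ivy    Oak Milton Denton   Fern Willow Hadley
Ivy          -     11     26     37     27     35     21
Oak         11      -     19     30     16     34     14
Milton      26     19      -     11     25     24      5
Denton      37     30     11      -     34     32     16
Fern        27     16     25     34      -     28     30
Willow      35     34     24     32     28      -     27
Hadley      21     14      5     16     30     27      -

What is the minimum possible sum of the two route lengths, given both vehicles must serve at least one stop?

Check every non-empty split of the stops between the two vehicles; for each half take its own optimal tour:
  {Oak} + {Milton, Denton, Fern, Willow, Hadley}: 22 + 124 = 146
  {Milton} + {Oak, Denton, Fern, Willow, Hadley}: 52 + 124 = 176
  {Oak, Milton} + {Denton, Fern, Willow, Hadley}: 56 + 124 = 180
  {Denton} + {Oak, Milton, Fern, Willow, Hadley}: 74 + 105 = 179
  {Oak, Denton} + {Milton, Fern, Willow, Hadley}: 78 + 105 = 183
  {Milton, Denton} + {Oak, Fern, Willow, Hadley}: 74 + 103 = 177
  … (31 splits in total)
Best: vehicle 1 Ivy → Oak → Ivy = 22; vehicle 2 Ivy → Fern → Willow → Denton → Milton → Hadley → Ivy = 124; combined 146.

Minimum combined distance: 146 m.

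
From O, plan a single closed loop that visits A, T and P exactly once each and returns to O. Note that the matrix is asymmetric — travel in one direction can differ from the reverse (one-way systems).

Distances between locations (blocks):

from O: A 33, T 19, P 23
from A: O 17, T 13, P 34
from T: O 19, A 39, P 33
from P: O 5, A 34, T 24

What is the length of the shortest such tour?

Shortest round trip = 84 blocks.

O - A - T - P - O: 33+13+33+5 = 84
O - A - P - T - O: 33+34+24+19 = 110
O - T - A - P - O: 19+39+34+5 = 97
O - T - P - A - O: 19+33+34+17 = 103
O - P - A - T - O: 23+34+13+19 = 89
O - P - T - A - O: 23+24+39+17 = 103
The minimum is 84.
One optimal route: O → A → T → P → O.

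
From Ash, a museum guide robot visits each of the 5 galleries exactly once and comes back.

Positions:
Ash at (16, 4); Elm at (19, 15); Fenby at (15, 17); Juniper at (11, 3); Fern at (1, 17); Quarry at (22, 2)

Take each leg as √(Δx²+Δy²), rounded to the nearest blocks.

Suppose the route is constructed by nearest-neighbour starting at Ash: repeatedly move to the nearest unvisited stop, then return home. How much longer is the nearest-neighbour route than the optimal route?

Excess over optimum: 8 blocks.

Ash: Juniper=5, Quarry=6, Elm=11, Fenby=13, Fern=20 ⇒ Juniper
Juniper: Quarry=11, Elm=14, Fenby=15, Fern=17 ⇒ Quarry
Quarry: Elm=13, Fenby=17, Fern=26 ⇒ Elm
Elm: Fenby=4, Fern=18 ⇒ Fenby
Fenby: Fern=14 ⇒ Fern
NN route Ash → Juniper → Quarry → Elm → Fenby → Fern → Ash costs 67.
Optimal: Ash → Juniper → Fern → Fenby → Elm → Quarry → Ash costs 59 (by enumerating all 60 distinct tours).
Excess = 67 − 59 = 8.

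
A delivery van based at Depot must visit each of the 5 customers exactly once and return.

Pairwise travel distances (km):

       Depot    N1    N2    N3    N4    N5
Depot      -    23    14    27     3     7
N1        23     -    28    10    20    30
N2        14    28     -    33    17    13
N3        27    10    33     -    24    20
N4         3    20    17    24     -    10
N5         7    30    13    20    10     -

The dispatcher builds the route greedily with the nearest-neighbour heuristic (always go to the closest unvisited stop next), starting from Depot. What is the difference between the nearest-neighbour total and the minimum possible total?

Excess over optimum: 11 km.

From Depot: N4=3, N5=7, N2=14, N1=23, N3=27 → choose N4 (3).
From N4: N5=10, N2=17, N1=20, N3=24 → choose N5 (10).
From N5: N2=13, N3=20, N1=30 → choose N2 (13).
From N2: N1=28, N3=33 → choose N1 (28).
From N1: N3=10 → choose N3 (10).
NN route Depot → N4 → N5 → N2 → N1 → N3 → Depot costs 91.
Optimal: Depot → N2 → N5 → N3 → N1 → N4 → Depot costs 80 (by enumerating all 60 distinct tours).
Excess = 91 − 80 = 11.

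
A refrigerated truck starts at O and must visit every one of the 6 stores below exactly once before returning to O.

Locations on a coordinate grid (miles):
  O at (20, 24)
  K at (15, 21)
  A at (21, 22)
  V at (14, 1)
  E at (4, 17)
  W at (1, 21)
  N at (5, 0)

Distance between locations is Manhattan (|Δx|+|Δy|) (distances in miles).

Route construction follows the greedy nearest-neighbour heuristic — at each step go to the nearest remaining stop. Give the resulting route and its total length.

At O the remaining stops are A 3, K 8, W 22, E 23, V 29, N 39; go to A.
At A the remaining stops are K 7, W 21, E 22, V 28, N 38; go to K.
At K the remaining stops are W 14, E 15, V 21, N 31; go to W.
At W the remaining stops are E 7, N 25, V 33; go to E.
At E the remaining stops are N 18, V 26; go to N.
At N the remaining stops are V 10; go to V.
Return V→O: 29.
Total = 3 + 7 + 14 + 7 + 18 + 10 + 29 = 88.

Total distance 88 miles via the nearest-neighbour route O → A → K → W → E → N → V → O.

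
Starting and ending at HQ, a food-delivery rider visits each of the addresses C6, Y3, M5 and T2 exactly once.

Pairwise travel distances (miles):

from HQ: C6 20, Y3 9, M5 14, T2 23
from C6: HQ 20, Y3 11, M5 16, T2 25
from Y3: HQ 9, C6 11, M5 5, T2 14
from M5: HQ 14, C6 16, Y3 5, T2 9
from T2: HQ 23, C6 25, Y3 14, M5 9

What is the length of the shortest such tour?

There are 12 distinct closed tours to check (reversals are equivalent).
HQ - C6 - Y3 - M5 - T2 - HQ: 20+11+5+9+23 = 68
HQ - C6 - Y3 - T2 - M5 - HQ: 20+11+14+9+14 = 68
HQ - C6 - M5 - Y3 - T2 - HQ: 20+16+5+14+23 = 78
HQ - C6 - M5 - T2 - Y3 - HQ: 20+16+9+14+9 = 68
HQ - C6 - T2 - Y3 - M5 - HQ: 20+25+14+5+14 = 78
HQ - C6 - T2 - M5 - Y3 - HQ: 20+25+9+5+9 = 68
HQ - Y3 - C6 - M5 - T2 - HQ: 9+11+16+9+23 = 68
HQ - Y3 - C6 - T2 - M5 - HQ: 9+11+25+9+14 = 68
HQ - Y3 - M5 - C6 - T2 - HQ: 9+5+16+25+23 = 78
HQ - Y3 - T2 - C6 - M5 - HQ: 9+14+25+16+14 = 78
HQ - M5 - C6 - Y3 - T2 - HQ: 14+16+11+14+23 = 78
HQ - M5 - Y3 - C6 - T2 - HQ: 14+5+11+25+23 = 78
The minimum is 68.
One optimal route: HQ → C6 → Y3 → M5 → T2 → HQ (or its reverse).

Minimum total distance: 68 miles.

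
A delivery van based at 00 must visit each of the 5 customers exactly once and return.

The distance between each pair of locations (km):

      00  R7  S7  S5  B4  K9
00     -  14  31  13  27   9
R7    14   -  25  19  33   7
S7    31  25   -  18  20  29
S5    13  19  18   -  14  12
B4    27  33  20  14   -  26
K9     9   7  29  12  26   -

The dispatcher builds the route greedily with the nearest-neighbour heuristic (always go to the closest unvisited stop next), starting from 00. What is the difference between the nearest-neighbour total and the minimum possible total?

Excess over optimum: 12 km.

00: K9=9, S5=13, R7=14, B4=27, S7=31 ⇒ K9
K9: R7=7, S5=12, B4=26, S7=29 ⇒ R7
R7: S5=19, S7=25, B4=33 ⇒ S5
S5: B4=14, S7=18 ⇒ B4
B4: S7=20 ⇒ S7
NN route 00 → K9 → R7 → S5 → B4 → S7 → 00 costs 100.
Optimal: 00 → S5 → B4 → S7 → R7 → K9 → 00 costs 88 (by enumerating all 60 distinct tours).
Excess = 100 − 88 = 12.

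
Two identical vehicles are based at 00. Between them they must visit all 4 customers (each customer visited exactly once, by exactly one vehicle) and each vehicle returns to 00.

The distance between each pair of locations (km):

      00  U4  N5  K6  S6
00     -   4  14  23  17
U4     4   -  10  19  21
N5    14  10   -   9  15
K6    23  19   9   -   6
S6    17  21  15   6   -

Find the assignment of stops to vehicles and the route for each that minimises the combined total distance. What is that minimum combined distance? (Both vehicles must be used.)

There are 2^3 − 1 = 7 ways to divide the 4 stops into two non-empty groups. For each, the best each vehicle can do is its own shortest tour through its group:
  {U4} + {N5, K6, S6}: 8 + 46 = 54
  {N5} + {U4, K6, S6}: 28 + 46 = 74
  {U4, N5} + {K6, S6}: 28 + 46 = 74
  {K6} + {U4, N5, S6}: 46 + 46 = 92
  {U4, K6} + {N5, S6}: 46 + 46 = 92
  {N5, K6} + {U4, S6}: 46 + 42 = 88
  … (7 splits in total)
Best: vehicle 1 00 → U4 → 00 = 8; vehicle 2 00 → N5 → K6 → S6 → 00 = 46; combined 54.

Minimum combined distance: 54 km.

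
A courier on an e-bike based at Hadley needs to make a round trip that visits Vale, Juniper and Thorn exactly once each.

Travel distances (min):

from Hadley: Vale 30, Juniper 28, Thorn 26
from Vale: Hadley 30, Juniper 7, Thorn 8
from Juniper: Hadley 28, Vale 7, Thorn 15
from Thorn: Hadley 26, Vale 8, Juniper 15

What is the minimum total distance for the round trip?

There are 3 distinct closed tours to check (reversals are equivalent).
Hadley→Vale→Juniper→Thorn→Hadley: 30+7+15+26 = 78
Hadley→Vale→Thorn→Juniper→Hadley: 30+8+15+28 = 81
Hadley→Juniper→Vale→Thorn→Hadley: 28+7+8+26 = 69
The minimum is 69.
One optimal route: Hadley → Juniper → Vale → Thorn → Hadley (or its reverse).

Minimum total distance: 69 min.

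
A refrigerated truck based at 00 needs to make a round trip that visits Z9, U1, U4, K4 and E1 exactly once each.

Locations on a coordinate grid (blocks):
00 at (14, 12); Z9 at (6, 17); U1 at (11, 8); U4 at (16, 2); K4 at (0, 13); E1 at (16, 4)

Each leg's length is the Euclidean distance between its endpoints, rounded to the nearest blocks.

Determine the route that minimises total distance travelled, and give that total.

00-Z9-U1-U4-K4-E1-00: 9+10+8+19+18+8 = 72
00-Z9-U1-U4-E1-K4-00: 9+10+8+2+18+14 = 61
00-Z9-U1-K4-U4-E1-00: 9+10+12+19+2+8 = 60
00-Z9-U1-K4-E1-U4-00: 9+10+12+18+2+10 = 61
00-Z9-U1-E1-U4-K4-00: 9+10+6+2+19+14 = 60
00-Z9-U1-E1-K4-U4-00: 9+10+6+18+19+10 = 72
00-Z9-U4-U1-K4-E1-00: 9+18+8+12+18+8 = 73
00-Z9-U4-U1-E1-K4-00: 9+18+8+6+18+14 = 73
00-Z9-U4-K4-U1-E1-00: 9+18+19+12+6+8 = 72
00-Z9-U4-K4-E1-U1-00: 9+18+19+18+6+5 = 75
00-Z9-U4-E1-U1-K4-00: 9+18+2+6+12+14 = 61
00-Z9-U4-E1-K4-U1-00: 9+18+2+18+12+5 = 64
00-Z9-K4-U1-U4-E1-00: 9+7+12+8+2+8 = 46
00-Z9-K4-U1-E1-U4-00: 9+7+12+6+2+10 = 46
… (46 more)
The minimum is 46.
One optimal route: 00 → Z9 → K4 → U1 → U4 → E1 → 00 (or its reverse).

Minimum total distance: 46 blocks.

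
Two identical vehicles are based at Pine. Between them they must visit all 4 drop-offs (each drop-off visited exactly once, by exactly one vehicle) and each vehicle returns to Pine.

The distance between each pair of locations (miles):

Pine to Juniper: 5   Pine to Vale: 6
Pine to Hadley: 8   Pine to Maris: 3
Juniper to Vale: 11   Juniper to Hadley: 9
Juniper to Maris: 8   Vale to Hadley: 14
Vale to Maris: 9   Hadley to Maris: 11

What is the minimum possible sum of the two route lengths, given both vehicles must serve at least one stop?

Minimum combined distance: 40 miles.

Try each way of splitting the stops between the two vehicles (each non-empty) and, for each split, find the best tour for each vehicle:
  {Juniper} + {Vale, Hadley, Maris}: 10 + 34 = 44
  {Vale} + {Juniper, Hadley, Maris}: 12 + 28 = 40
  {Juniper, Vale} + {Hadley, Maris}: 22 + 22 = 44
  {Hadley} + {Juniper, Vale, Maris}: 16 + 28 = 44
  {Juniper, Hadley} + {Vale, Maris}: 22 + 18 = 40
  {Vale, Hadley} + {Juniper, Maris}: 28 + 16 = 44
  … (7 splits in total)
Best: vehicle 1 Pine → Vale → Pine = 12; vehicle 2 Pine → Juniper → Hadley → Maris → Pine = 28; combined 40.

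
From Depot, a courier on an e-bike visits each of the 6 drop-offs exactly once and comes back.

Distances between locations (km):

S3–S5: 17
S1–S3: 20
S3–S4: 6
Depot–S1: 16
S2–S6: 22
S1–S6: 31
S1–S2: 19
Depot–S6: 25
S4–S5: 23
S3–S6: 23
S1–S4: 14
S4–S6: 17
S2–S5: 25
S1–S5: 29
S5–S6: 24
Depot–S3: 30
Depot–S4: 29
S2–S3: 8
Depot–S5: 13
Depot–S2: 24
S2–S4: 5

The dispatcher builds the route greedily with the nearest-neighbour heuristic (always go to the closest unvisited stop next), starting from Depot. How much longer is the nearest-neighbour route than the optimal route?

Depot: S5=13, S1=16, S2=24, S6=25, S4=29, S3=30 ⇒ S5
S5: S3=17, S4=23, S6=24, S2=25, S1=29 ⇒ S3
S3: S4=6, S2=8, S1=20, S6=23 ⇒ S4
S4: S2=5, S1=14, S6=17 ⇒ S2
S2: S1=19, S6=22 ⇒ S1
S1: S6=31 ⇒ S6
NN route Depot → S5 → S3 → S4 → S2 → S1 → S6 → Depot costs 116.
Optimal: Depot → S1 → S2 → S3 → S4 → S6 → S5 → Depot costs 103 (by enumerating all 360 distinct tours).
Excess = 116 − 103 = 13.

13 km longer than the optimal tour.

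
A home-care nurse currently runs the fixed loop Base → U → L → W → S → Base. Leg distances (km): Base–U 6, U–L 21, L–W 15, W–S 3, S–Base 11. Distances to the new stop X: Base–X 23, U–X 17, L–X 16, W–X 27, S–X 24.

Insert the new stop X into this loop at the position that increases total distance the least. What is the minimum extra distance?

Insertion cost between consecutive stops i–j is d(i,X) + d(X,j) − d(i,j):
  between Base and U: 23 + 17 − 6 = 34
  between U and L: 17 + 16 − 21 = 12
  between L and W: 16 + 27 − 15 = 28
  between W and S: 27 + 24 − 3 = 48
  between S and Base: 24 + 23 − 11 = 36
Cheapest insertion is between U and L, adding 12.
New total = 56 + 12 = 68.

Adding 12 km by placing X on the U–L leg.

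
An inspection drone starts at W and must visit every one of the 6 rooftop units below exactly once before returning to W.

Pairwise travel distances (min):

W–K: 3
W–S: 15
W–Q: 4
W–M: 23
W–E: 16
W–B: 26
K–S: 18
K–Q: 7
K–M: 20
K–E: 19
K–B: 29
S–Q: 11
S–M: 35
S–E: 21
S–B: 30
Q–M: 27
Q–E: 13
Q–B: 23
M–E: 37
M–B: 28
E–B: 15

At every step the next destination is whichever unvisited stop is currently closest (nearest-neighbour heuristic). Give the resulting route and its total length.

W → [K:3 / Q:4 / S:15 / E:16 / M:23 / B:26] → K (3)
K → [Q:7 / S:18 / E:19 / M:20 / B:29] → Q (7)
Q → [S:11 / E:13 / B:23 / M:27] → S (11)
S → [E:21 / B:30 / M:35] → E (21)
E → [B:15 / M:37] → B (15)
B → [M:28] → M (28)
Return M→W: 23.
Total = 3 + 7 + 11 + 21 + 15 + 28 + 23 = 108.

108 min along W → K → Q → S → E → B → M → W.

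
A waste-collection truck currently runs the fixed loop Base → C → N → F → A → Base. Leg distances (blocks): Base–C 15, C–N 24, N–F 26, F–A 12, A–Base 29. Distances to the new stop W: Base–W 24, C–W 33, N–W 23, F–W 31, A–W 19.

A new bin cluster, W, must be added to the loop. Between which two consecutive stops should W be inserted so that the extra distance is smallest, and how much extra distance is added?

Insertion cost between consecutive stops i–j is d(i,W) + d(W,j) − d(i,j):
  between Base and C: 24 + 33 − 15 = 42
  between C and N: 33 + 23 − 24 = 32
  between N and F: 23 + 31 − 26 = 28
  between F and A: 31 + 19 − 12 = 38
  between A and Base: 19 + 24 − 29 = 14
Cheapest insertion is between A and Base, adding 14.
New total = 106 + 14 = 120.

Minimum extra distance: 14 blocks, inserting W between A and Base.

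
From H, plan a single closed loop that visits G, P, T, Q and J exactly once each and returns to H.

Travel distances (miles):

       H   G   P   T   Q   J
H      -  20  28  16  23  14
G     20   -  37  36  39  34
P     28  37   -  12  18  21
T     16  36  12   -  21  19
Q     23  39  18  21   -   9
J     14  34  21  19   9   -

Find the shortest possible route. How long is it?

Minimum total distance: 109 miles.

There are 60 distinct closed tours to check (reversals are equivalent).
H-G-P-T-Q-J-H: 20+37+12+21+9+14 = 113
H-G-P-T-J-Q-H: 20+37+12+19+9+23 = 120
H-G-P-Q-T-J-H: 20+37+18+21+19+14 = 129
H-G-P-Q-J-T-H: 20+37+18+9+19+16 = 119
H-G-P-J-T-Q-H: 20+37+21+19+21+23 = 141
H-G-P-J-Q-T-H: 20+37+21+9+21+16 = 124
H-G-T-P-Q-J-H: 20+36+12+18+9+14 = 109
H-G-T-P-J-Q-H: 20+36+12+21+9+23 = 121
H-G-T-Q-P-J-H: 20+36+21+18+21+14 = 130
H-G-T-Q-J-P-H: 20+36+21+9+21+28 = 135
H-G-T-J-P-Q-H: 20+36+19+21+18+23 = 137
H-G-T-J-Q-P-H: 20+36+19+9+18+28 = 130
H-G-Q-P-T-J-H: 20+39+18+12+19+14 = 122
H-G-Q-P-J-T-H: 20+39+18+21+19+16 = 133
… (46 more)
The minimum is 109.
One optimal route: H → G → T → P → Q → J → H (or its reverse).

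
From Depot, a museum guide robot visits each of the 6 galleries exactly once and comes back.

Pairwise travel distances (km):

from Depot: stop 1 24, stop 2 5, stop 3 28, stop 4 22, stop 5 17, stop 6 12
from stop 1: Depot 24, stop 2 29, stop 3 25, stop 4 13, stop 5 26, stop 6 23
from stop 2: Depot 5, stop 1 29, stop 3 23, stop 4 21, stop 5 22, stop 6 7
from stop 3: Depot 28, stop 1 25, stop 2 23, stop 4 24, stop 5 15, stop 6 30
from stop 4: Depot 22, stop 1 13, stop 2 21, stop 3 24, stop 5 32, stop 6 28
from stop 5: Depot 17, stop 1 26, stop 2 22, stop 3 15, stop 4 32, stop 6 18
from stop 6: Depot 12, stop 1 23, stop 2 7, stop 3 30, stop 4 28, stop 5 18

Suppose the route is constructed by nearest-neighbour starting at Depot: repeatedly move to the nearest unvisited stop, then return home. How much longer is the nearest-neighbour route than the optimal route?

2 km longer than the optimal tour.

Depot: stop 2=5, stop 6=12, stop 5=17, stop 4=22, stop 1=24, stop 3=28 ⇒ stop 2
stop 2: stop 6=7, stop 4=21, stop 5=22, stop 3=23, stop 1=29 ⇒ stop 6
stop 6: stop 5=18, stop 1=23, stop 4=28, stop 3=30 ⇒ stop 5
stop 5: stop 3=15, stop 1=26, stop 4=32 ⇒ stop 3
stop 3: stop 4=24, stop 1=25 ⇒ stop 4
stop 4: stop 1=13 ⇒ stop 1
NN route Depot → stop 2 → stop 6 → stop 5 → stop 3 → stop 4 → stop 1 → Depot costs 106.
Optimal: Depot → stop 2 → stop 6 → stop 1 → stop 4 → stop 3 → stop 5 → Depot costs 104 (by enumerating all 360 distinct tours).
Excess = 106 − 104 = 2.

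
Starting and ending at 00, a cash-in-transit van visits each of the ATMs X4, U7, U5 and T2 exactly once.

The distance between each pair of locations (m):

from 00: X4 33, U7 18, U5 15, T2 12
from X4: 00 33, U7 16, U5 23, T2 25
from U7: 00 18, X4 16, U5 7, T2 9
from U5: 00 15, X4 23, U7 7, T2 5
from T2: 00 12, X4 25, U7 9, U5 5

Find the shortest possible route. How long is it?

There are 12 distinct closed tours to check (reversals are equivalent).
00 - X4 - U7 - U5 - T2 - 00: 33+16+7+5+12 = 73
00 - X4 - U7 - T2 - U5 - 00: 33+16+9+5+15 = 78
00 - X4 - U5 - U7 - T2 - 00: 33+23+7+9+12 = 84
00 - X4 - U5 - T2 - U7 - 00: 33+23+5+9+18 = 88
00 - X4 - T2 - U7 - U5 - 00: 33+25+9+7+15 = 89
00 - X4 - T2 - U5 - U7 - 00: 33+25+5+7+18 = 88
00 - U7 - X4 - U5 - T2 - 00: 18+16+23+5+12 = 74
00 - U7 - X4 - T2 - U5 - 00: 18+16+25+5+15 = 79
00 - U7 - U5 - X4 - T2 - 00: 18+7+23+25+12 = 85
00 - U7 - T2 - X4 - U5 - 00: 18+9+25+23+15 = 90
00 - U5 - X4 - U7 - T2 - 00: 15+23+16+9+12 = 75
00 - U5 - U7 - X4 - T2 - 00: 15+7+16+25+12 = 75
The minimum is 73.
One optimal route: 00 → X4 → U7 → U5 → T2 → 00 (or its reverse).

Minimum total distance: 73 m.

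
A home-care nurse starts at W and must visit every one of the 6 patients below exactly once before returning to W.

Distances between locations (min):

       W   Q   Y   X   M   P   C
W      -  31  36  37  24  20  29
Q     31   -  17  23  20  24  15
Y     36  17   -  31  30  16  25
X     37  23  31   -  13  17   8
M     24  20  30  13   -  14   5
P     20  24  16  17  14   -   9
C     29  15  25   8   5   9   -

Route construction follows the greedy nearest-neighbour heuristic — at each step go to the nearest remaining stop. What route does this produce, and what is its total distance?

W → [P:20 / M:24 / C:29 / Q:31 / Y:36 / X:37] → P (20)
P → [C:9 / M:14 / Y:16 / X:17 / Q:24] → C (9)
C → [M:5 / X:8 / Q:15 / Y:25] → M (5)
M → [X:13 / Q:20 / Y:30] → X (13)
X → [Q:23 / Y:31] → Q (23)
Q → [Y:17] → Y (17)
Return Y→W: 36.
Total = 20 + 9 + 5 + 13 + 23 + 17 + 36 = 123.

Nearest-neighbour total = 123 min; route W → P → C → M → X → Q → Y → W.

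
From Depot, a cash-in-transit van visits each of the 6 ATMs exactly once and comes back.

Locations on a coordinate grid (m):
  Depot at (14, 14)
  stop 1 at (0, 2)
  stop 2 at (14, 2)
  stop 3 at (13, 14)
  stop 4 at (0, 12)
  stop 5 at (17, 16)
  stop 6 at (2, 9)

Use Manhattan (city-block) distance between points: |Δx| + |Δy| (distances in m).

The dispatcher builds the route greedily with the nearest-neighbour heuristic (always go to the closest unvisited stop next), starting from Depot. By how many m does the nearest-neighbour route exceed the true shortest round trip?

From Depot: stop 3=1, stop 5=5, stop 2=12, stop 4=16, stop 6=17, stop 1=26 → choose stop 3 (1).
From stop 3: stop 5=6, stop 2=13, stop 4=15, stop 6=16, stop 1=25 → choose stop 5 (6).
From stop 5: stop 2=17, stop 4=21, stop 6=22, stop 1=31 → choose stop 2 (17).
From stop 2: stop 1=14, stop 6=19, stop 4=24 → choose stop 1 (14).
From stop 1: stop 6=9, stop 4=10 → choose stop 6 (9).
From stop 6: stop 4=5 → choose stop 4 (5).
NN route Depot → stop 3 → stop 5 → stop 2 → stop 1 → stop 6 → stop 4 → Depot costs 68.
Optimal: Depot → stop 2 → stop 1 → stop 6 → stop 4 → stop 3 → stop 5 → Depot costs 66 (by enumerating all 360 distinct tours).
Excess = 68 − 66 = 2.

The nearest-neighbour route is 2 m longer than optimal.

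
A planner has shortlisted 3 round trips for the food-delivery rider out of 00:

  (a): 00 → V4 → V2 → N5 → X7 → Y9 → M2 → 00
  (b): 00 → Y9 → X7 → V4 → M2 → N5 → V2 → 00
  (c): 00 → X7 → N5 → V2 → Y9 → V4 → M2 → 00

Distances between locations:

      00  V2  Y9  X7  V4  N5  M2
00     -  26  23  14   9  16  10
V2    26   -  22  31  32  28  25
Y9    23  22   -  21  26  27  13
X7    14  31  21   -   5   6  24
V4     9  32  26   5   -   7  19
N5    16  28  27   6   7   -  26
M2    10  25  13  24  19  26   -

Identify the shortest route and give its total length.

119 — (a) is the shortest.

(a): 9 + 32 + 28 + 6 + 21 + 13 + 10 = 119
(b): 23 + 21 + 5 + 19 + 26 + 28 + 26 = 148
(c): 14 + 6 + 28 + 22 + 26 + 19 + 10 = 125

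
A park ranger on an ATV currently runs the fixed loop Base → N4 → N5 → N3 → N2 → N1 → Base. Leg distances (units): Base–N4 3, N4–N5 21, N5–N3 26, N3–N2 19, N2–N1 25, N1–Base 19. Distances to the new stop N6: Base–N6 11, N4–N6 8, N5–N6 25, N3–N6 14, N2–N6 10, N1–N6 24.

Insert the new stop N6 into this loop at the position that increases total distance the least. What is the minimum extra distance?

Insertion cost between consecutive stops i–j is d(i,N6) + d(N6,j) − d(i,j):
  between Base and N4: 11 + 8 − 3 = 16
  between N4 and N5: 8 + 25 − 21 = 12
  between N5 and N3: 25 + 14 − 26 = 13
  between N3 and N2: 14 + 10 − 19 = 5
  between N2 and N1: 10 + 24 − 25 = 9
  between N1 and Base: 24 + 11 − 19 = 16
Cheapest insertion is between N3 and N2, adding 5.
New total = 113 + 5 = 118.

Minimum extra distance: 5, inserting N6 between N3 and N2.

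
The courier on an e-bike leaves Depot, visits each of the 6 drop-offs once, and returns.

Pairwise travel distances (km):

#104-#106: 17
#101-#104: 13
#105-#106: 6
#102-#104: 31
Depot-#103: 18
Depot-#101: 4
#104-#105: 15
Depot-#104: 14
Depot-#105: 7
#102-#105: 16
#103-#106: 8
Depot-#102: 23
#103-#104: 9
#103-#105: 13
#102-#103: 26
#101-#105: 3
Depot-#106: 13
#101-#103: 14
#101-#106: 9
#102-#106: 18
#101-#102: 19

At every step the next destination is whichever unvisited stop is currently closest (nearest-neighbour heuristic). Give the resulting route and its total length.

Depot → [#101:4 / #105:7 / #106:13 / #104:14 / #103:18 / #102:23] → #101 (4)
#101 → [#105:3 / #106:9 / #104:13 / #103:14 / #102:19] → #105 (3)
#105 → [#106:6 / #103:13 / #104:15 / #102:16] → #106 (6)
#106 → [#103:8 / #104:17 / #102:18] → #103 (8)
#103 → [#104:9 / #102:26] → #104 (9)
#104 → [#102:31] → #102 (31)
Return #102→Depot: 23.
Total = 4 + 3 + 6 + 8 + 9 + 31 + 23 = 84.

84 km along Depot → #101 → #105 → #106 → #103 → #104 → #102 → Depot.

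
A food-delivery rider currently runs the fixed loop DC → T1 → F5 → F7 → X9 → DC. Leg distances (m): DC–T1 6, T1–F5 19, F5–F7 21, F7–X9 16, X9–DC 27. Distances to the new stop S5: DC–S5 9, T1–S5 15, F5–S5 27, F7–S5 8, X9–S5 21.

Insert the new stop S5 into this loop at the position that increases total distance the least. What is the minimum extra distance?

Insertion cost between consecutive stops i–j is d(i,S5) + d(S5,j) − d(i,j):
  between DC and T1: 9 + 15 − 6 = 18
  between T1 and F5: 15 + 27 − 19 = 23
  between F5 and F7: 27 + 8 − 21 = 14
  between F7 and X9: 8 + 21 − 16 = 13
  between X9 and DC: 21 + 9 − 27 = 3
Cheapest insertion is between X9 and DC, adding 3.
New total = 89 + 3 = 92.

Adding 3 m by placing S5 on the X9–DC leg.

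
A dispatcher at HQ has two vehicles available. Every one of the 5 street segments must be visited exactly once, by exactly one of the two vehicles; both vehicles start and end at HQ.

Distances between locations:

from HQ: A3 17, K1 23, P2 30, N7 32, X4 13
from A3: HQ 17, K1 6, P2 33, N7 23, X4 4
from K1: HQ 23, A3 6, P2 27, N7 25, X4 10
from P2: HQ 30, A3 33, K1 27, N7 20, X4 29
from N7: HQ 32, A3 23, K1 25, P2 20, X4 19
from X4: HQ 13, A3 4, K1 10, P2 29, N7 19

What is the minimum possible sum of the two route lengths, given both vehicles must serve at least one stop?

Check every non-empty split of the stops between the two vehicles; for each half take its own optimal tour:
  {A3} + {K1, P2, N7, X4}: 34 + 98 = 132
  {K1} + {A3, P2, N7, X4}: 46 + 90 = 136
  {A3, K1} + {P2, N7, X4}: 46 + 82 = 128
  {P2} + {A3, K1, N7, X4}: 60 + 80 = 140
  {A3, P2} + {K1, N7, X4}: 80 + 80 = 160
  {K1, P2} + {A3, N7, X4}: 80 + 72 = 152
  … (15 splits in total)
  {A3, K1, P2, N7} + {X4}: 98 + 26 = 124  ← best
Best: vehicle 1 HQ → A3 → K1 → N7 → P2 → HQ = 98; vehicle 2 HQ → X4 → HQ = 26; combined 124.

Minimum combined distance: 124.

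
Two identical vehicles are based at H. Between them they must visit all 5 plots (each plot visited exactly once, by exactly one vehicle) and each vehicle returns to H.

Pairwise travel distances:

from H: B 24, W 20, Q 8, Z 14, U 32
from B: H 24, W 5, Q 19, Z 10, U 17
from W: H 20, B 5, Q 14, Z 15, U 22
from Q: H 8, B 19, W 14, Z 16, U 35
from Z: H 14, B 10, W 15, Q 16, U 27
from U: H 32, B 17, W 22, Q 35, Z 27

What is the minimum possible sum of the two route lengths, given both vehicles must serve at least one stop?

Check every non-empty split of the stops between the two vehicles; for each half take its own optimal tour:
  {B} + {W, Q, Z, U}: 48 + 85 = 133
  {W} + {B, Q, Z, U}: 40 + 83 = 123
  {B, W} + {Q, Z, U}: 49 + 83 = 132
  {Q} + {B, W, Z, U}: 16 + 83 = 99
  {B, Q} + {W, Z, U}: 51 + 83 = 134
  {W, Q} + {B, Z, U}: 42 + 73 = 115
  … (15 splits in total)
Best: vehicle 1 H → Q → H = 16; vehicle 2 H → W → B → U → Z → H = 83; combined 99.

99 — the smallest possible combined total.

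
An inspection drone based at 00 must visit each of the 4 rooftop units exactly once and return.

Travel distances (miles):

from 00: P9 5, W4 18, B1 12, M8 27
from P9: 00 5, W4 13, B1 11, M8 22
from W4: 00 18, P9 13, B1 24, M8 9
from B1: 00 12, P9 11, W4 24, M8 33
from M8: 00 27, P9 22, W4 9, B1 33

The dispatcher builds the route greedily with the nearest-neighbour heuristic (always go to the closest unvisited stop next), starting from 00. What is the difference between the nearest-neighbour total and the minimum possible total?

Excess over optimum: 4 miles.

From 00: P9=5, B1=12, W4=18, M8=27 → choose P9 (5).
From P9: B1=11, W4=13, M8=22 → choose B1 (11).
From B1: W4=24, M8=33 → choose W4 (24).
From W4: M8=9 → choose M8 (9).
NN route 00 → P9 → B1 → W4 → M8 → 00 costs 76.
Optimal: 00 → P9 → W4 → M8 → B1 → 00 costs 72 (by enumerating all 12 distinct tours).
Excess = 76 − 72 = 4.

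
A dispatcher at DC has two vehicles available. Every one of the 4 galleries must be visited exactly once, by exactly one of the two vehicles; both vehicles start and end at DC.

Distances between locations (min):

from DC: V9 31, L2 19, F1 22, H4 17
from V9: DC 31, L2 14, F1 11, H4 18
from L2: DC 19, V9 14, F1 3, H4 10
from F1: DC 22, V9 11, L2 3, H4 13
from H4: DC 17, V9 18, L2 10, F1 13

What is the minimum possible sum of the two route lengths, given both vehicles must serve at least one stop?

Minimum combined distance: 98 min.

Try each way of splitting the stops between the two vehicles (each non-empty) and, for each split, find the best tour for each vehicle:
  {V9} + {L2, F1, H4}: 62 + 52 = 114
  {L2} + {V9, F1, H4}: 38 + 68 = 106
  {V9, L2} + {F1, H4}: 64 + 52 = 116
  {F1} + {V9, L2, H4}: 44 + 68 = 112
  {V9, F1} + {L2, H4}: 64 + 46 = 110
  {L2, F1} + {V9, H4}: 44 + 66 = 110
  … (7 splits in total)
  {V9, L2, F1} + {H4}: 64 + 34 = 98  ← best
Best: vehicle 1 DC → V9 → F1 → L2 → DC = 64; vehicle 2 DC → H4 → DC = 34; combined 98.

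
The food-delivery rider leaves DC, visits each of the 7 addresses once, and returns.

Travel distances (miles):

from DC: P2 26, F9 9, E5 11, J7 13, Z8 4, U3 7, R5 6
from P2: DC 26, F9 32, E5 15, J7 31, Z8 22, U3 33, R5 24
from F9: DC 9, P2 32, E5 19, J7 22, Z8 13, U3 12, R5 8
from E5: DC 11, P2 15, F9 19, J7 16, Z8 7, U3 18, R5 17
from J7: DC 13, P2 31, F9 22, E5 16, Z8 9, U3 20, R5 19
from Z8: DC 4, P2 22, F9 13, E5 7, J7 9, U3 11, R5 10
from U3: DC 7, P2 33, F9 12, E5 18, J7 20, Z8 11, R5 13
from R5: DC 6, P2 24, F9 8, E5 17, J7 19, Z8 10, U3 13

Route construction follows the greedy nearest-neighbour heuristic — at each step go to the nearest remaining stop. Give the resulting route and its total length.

Nearest-neighbour total = 103 miles; route DC → Z8 → E5 → P2 → R5 → F9 → U3 → J7 → DC.

At DC the remaining stops are Z8 4, R5 6, U3 7, F9 9, E5 11, J7 13, P2 26; go to Z8.
At Z8 the remaining stops are E5 7, J7 9, R5 10, U3 11, F9 13, P2 22; go to E5.
At E5 the remaining stops are P2 15, J7 16, R5 17, U3 18, F9 19; go to P2.
At P2 the remaining stops are R5 24, J7 31, F9 32, U3 33; go to R5.
At R5 the remaining stops are F9 8, U3 13, J7 19; go to F9.
At F9 the remaining stops are U3 12, J7 22; go to U3.
At U3 the remaining stops are J7 20; go to J7.
Return J7→DC: 13.
Total = 4 + 7 + 15 + 24 + 8 + 12 + 20 + 13 = 103.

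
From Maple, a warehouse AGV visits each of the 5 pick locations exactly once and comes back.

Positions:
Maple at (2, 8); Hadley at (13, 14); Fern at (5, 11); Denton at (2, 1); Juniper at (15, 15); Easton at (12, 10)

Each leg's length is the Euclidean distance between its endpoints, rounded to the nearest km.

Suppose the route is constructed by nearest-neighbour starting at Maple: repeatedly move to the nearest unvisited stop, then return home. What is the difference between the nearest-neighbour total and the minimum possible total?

2 km longer than the optimal tour.

From Maple: Fern=4, Denton=7, Easton=10, Hadley=13, Juniper=15 → choose Fern (4).
From Fern: Easton=7, Hadley=9, Denton=10, Juniper=11 → choose Easton (7).
From Easton: Hadley=4, Juniper=6, Denton=13 → choose Hadley (4).
From Hadley: Juniper=2, Denton=17 → choose Juniper (2).
From Juniper: Denton=19 → choose Denton (19).
NN route Maple → Fern → Easton → Hadley → Juniper → Denton → Maple costs 43.
Optimal: Maple → Fern → Hadley → Juniper → Easton → Denton → Maple costs 41 (by enumerating all 60 distinct tours).
Excess = 43 − 41 = 2.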